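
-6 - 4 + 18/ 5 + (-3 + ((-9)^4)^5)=60788327295284643958/ 5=12157665459056928791.60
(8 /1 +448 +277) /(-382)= -733 /382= -1.92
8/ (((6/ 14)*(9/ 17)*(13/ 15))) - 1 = 4643/ 117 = 39.68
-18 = -18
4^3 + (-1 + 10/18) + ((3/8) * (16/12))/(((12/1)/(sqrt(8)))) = sqrt(2)/12 + 572/9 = 63.67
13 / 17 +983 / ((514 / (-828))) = -6915013 / 4369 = -1582.75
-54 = -54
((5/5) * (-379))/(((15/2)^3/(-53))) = 160696/3375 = 47.61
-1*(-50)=50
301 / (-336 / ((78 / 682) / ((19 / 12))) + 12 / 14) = -82173 / 1269650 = -0.06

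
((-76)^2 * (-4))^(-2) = 1 / 533794816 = 0.00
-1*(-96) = 96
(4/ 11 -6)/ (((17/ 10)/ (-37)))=22940/ 187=122.67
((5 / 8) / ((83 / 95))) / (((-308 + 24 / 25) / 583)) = -364375 / 268256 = -1.36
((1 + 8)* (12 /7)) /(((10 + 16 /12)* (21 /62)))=3348 /833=4.02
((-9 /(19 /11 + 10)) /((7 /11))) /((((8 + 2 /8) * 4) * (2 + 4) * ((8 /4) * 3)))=-11 /10836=-0.00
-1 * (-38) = 38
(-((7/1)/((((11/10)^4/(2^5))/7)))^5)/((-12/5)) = 1184787066781696000000000000000000000/2018249984797680027603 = 587036826808382.35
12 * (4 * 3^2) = 432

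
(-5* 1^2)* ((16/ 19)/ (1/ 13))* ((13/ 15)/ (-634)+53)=-52417768/ 18069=-2900.98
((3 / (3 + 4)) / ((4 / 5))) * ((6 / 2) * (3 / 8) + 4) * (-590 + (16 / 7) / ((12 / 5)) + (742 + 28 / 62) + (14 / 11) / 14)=225331285 / 534688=421.43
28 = 28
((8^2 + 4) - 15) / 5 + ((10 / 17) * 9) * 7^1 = 4051 / 85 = 47.66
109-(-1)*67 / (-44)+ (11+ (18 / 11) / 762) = 662063 / 5588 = 118.48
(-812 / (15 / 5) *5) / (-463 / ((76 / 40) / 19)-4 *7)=2030 / 6987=0.29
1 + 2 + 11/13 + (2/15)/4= 1513/390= 3.88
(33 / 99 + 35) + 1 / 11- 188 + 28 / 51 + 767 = 115000 / 187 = 614.97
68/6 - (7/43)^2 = 62719/5547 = 11.31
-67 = -67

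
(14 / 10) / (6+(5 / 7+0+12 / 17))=833 / 4415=0.19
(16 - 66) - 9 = -59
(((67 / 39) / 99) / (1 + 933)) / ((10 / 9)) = 67 / 4006860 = 0.00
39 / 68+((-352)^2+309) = 124213.57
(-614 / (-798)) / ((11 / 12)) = 1228 / 1463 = 0.84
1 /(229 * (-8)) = -1 /1832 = -0.00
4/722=2/361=0.01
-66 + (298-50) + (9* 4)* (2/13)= 2438/13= 187.54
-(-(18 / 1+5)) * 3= 69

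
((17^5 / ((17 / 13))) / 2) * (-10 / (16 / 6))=-16286595 / 8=-2035824.38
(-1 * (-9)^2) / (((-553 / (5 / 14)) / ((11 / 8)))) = 4455 / 61936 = 0.07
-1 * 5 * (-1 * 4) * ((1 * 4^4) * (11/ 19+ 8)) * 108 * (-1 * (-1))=90132480/ 19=4743814.74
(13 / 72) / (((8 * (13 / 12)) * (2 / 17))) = 17 / 96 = 0.18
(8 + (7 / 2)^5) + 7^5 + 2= 554951 / 32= 17342.22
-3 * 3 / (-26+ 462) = -9 / 436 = -0.02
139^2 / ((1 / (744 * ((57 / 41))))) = 819364968 / 41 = 19984511.41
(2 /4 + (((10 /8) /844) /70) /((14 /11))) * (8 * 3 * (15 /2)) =14888655 /165424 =90.00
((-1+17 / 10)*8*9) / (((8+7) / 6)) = 504 / 25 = 20.16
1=1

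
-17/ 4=-4.25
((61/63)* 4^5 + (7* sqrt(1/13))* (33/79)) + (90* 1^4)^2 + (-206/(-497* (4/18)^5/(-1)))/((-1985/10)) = 231* sqrt(13)/1027 + 129210729367/14206248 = 9096.16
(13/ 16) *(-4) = -3.25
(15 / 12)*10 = 25 / 2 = 12.50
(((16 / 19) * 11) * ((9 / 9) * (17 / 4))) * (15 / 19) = 11220 / 361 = 31.08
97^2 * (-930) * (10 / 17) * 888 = -77703285600 / 17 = -4570781505.88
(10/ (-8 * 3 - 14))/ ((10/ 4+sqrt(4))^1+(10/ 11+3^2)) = -110/ 6023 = -0.02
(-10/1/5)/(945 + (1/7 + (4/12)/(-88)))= -3696/1746617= -0.00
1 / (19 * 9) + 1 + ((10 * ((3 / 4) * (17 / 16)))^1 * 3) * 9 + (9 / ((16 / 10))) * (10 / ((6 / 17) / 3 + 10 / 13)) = 74965061 / 268128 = 279.59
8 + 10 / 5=10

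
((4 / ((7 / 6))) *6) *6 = 864 / 7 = 123.43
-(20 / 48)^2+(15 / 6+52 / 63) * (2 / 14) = 709 / 2352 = 0.30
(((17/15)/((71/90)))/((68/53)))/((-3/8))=-212/71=-2.99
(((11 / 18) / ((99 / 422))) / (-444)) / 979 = -211 / 35208756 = -0.00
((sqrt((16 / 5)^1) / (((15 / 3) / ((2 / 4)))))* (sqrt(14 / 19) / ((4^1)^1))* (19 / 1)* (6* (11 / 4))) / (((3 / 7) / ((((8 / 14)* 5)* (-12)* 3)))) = -396* sqrt(1330) / 5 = -2888.36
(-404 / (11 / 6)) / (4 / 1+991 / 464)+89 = 554159 / 10439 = 53.09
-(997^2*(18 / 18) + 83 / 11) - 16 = -10934358 / 11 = -994032.55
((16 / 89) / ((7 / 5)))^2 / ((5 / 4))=5120 / 388129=0.01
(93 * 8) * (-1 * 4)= -2976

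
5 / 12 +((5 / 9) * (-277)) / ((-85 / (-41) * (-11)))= 48233 / 6732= 7.16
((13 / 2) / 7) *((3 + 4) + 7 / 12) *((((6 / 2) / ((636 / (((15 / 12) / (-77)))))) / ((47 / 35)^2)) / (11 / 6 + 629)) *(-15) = 443625 / 62393611456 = 0.00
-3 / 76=-0.04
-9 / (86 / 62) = -279 / 43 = -6.49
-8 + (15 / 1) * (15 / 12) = 43 / 4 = 10.75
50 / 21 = 2.38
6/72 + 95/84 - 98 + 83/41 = -54393/574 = -94.76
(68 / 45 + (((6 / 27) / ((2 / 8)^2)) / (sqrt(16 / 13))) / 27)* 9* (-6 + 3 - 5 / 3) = -952 / 15 - 112* sqrt(13) / 81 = -68.45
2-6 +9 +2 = 7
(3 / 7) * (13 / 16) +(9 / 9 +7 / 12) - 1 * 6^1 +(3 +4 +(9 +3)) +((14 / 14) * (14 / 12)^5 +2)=1039267 / 54432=19.09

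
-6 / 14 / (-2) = 3 / 14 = 0.21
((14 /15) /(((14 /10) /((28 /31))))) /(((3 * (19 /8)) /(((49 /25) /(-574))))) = -1568 /5433525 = -0.00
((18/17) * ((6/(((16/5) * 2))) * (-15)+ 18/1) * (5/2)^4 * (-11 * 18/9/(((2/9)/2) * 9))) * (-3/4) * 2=11694375/2176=5374.25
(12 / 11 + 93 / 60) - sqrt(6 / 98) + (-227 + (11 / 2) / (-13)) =-642877 / 2860 - sqrt(3) / 7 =-225.03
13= 13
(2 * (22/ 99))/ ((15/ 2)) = 8/ 135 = 0.06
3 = 3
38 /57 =0.67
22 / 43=0.51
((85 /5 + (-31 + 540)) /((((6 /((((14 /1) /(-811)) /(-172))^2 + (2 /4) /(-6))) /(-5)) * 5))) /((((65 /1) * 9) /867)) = 46217043756937 /4268602712790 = 10.83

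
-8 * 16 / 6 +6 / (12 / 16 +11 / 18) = -2488 / 147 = -16.93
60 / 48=5 / 4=1.25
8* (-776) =-6208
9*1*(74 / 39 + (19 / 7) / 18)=3355 / 182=18.43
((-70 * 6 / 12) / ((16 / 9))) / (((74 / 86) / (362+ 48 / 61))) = -149875425 / 18056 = -8300.59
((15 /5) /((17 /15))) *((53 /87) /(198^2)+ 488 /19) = 8322230155 /122407956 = 67.99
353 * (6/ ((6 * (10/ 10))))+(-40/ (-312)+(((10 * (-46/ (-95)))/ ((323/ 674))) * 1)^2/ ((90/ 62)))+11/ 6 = 18740599883129/ 44065439730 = 425.29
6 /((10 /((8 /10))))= 12 /25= 0.48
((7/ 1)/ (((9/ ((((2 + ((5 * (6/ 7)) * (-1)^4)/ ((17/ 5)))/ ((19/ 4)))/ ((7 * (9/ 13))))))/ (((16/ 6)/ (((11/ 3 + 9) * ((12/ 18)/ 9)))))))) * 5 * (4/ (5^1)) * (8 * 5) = 6456320/ 128877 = 50.10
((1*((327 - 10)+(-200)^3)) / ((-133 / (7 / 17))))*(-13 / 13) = -7999683 / 323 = -24766.82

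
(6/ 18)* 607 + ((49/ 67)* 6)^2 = 221.59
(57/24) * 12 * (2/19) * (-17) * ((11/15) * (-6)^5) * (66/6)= 15995232/5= 3199046.40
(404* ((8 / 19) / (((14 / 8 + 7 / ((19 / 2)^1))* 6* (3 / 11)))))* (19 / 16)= 84436 / 1701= 49.64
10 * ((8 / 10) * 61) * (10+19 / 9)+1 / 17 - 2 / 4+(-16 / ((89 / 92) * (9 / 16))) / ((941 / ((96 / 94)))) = 7118163514915 / 1204478118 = 5909.75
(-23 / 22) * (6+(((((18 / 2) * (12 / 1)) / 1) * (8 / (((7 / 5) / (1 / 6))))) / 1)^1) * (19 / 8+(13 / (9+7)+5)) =-931.78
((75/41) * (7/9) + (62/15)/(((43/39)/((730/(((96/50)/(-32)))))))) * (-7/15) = 112573195/5289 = 21284.40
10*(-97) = -970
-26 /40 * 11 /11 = -13 /20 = -0.65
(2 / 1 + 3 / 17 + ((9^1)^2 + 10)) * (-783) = -1240272 / 17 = -72957.18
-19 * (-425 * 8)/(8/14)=113050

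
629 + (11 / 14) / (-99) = 79253 / 126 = 628.99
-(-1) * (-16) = -16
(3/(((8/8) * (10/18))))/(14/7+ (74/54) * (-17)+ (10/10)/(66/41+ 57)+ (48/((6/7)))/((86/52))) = 2789883/6500030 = 0.43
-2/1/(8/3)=-3/4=-0.75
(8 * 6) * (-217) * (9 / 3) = -31248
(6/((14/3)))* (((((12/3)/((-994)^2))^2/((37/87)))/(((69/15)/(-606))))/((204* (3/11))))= -1449855/12357541342353578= -0.00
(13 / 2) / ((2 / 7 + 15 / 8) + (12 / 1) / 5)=1820 / 1277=1.43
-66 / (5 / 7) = -462 / 5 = -92.40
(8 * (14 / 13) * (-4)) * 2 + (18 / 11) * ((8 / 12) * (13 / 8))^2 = -76651 / 1144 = -67.00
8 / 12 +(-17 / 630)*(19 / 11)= 4297 / 6930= 0.62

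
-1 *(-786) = 786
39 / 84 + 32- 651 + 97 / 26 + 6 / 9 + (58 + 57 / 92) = -3488102 / 6279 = -555.52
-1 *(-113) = 113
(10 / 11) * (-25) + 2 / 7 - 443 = -465.44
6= 6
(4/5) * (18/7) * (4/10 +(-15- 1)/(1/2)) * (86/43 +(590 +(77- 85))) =-6643584/175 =-37963.34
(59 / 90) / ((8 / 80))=59 / 9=6.56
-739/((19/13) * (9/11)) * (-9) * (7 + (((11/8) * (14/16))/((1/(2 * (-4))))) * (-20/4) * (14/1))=287758471/76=3786295.67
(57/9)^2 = 361/9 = 40.11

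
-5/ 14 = -0.36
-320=-320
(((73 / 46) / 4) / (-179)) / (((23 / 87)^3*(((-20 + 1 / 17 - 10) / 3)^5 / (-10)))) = -82928059443627345 / 6845627727701604935644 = -0.00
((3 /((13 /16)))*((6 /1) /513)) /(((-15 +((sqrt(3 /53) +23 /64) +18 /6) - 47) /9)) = -407365632 /61461272561 - 131072*sqrt(159) /61461272561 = -0.01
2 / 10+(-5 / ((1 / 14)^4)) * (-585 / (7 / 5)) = 401310001 / 5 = 80262000.20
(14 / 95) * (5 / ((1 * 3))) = 14 / 57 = 0.25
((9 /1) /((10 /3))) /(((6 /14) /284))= 8946 /5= 1789.20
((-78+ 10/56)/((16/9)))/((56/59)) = -1157049/25088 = -46.12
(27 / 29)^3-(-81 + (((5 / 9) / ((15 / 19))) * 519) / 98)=1679592701 / 21511098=78.08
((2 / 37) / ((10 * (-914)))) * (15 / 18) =-1 / 202908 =-0.00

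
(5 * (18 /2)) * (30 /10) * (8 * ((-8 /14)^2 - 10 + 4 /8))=-485460 /49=-9907.35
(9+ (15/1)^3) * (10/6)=5640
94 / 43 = 2.19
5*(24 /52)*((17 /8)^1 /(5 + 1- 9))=-85 /52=-1.63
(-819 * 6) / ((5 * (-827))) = 4914 / 4135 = 1.19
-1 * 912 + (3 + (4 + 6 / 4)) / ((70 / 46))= -63449 / 70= -906.41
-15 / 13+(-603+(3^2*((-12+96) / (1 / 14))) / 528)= -167055 / 286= -584.11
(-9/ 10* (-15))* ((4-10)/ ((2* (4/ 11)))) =-891/ 8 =-111.38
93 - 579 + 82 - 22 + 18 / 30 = -2127 / 5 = -425.40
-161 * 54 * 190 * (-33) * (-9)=-490602420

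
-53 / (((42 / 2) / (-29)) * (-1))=-1537 / 21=-73.19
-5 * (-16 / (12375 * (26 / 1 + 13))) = 16 / 96525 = 0.00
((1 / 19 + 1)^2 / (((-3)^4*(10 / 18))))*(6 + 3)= 80 / 361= 0.22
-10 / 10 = -1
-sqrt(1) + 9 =8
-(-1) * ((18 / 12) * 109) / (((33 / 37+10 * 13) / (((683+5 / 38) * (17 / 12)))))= 1779774999 / 1472272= 1208.86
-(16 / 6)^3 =-512 / 27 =-18.96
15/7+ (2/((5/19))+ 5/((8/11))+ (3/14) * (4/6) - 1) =4413/280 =15.76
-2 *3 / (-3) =2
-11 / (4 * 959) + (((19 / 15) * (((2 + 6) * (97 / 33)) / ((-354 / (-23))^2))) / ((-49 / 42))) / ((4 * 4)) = -95214937 / 9914688630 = -0.01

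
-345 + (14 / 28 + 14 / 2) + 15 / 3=-332.50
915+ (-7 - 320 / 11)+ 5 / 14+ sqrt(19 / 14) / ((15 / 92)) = 46*sqrt(266) / 105+ 135407 / 154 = 886.41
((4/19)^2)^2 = 256/130321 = 0.00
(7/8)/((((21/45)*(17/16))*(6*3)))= 0.10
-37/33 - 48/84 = -391/231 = -1.69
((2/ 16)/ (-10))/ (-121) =1/ 9680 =0.00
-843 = -843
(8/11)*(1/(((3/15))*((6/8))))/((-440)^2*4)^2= 1/123687168000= 0.00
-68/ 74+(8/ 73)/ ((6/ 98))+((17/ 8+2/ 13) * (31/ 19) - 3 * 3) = -70624403/ 16011528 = -4.41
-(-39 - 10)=49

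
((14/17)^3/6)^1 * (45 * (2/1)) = 8.38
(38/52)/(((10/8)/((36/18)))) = 76/65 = 1.17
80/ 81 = 0.99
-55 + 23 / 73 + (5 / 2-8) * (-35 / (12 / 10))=92621 / 876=105.73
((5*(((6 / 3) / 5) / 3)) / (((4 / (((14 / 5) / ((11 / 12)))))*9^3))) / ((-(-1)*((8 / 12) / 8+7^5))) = 112 / 2695520025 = 0.00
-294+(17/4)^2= -4415/16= -275.94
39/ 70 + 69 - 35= 2419/ 70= 34.56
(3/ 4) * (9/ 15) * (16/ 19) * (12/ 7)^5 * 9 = 80621568/ 1596665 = 50.49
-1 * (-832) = 832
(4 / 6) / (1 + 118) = 2 / 357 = 0.01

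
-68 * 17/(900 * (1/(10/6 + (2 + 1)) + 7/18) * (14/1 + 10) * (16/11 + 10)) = -0.01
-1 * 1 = -1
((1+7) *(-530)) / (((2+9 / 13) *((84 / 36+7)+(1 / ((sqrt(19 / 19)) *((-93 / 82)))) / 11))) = -5638776 / 33131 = -170.20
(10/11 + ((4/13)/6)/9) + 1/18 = 7493/7722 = 0.97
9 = 9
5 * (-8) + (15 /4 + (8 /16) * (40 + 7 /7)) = -63 /4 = -15.75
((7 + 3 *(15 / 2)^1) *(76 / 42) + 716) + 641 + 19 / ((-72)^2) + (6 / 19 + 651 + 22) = 1436653087 / 689472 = 2083.70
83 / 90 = 0.92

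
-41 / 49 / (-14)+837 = 574223 / 686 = 837.06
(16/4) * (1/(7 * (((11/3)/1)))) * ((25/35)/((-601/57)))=-3420/323939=-0.01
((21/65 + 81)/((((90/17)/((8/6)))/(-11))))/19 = -658988/55575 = -11.86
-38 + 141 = 103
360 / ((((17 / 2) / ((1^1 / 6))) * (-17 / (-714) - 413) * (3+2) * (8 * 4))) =-63 / 589730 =-0.00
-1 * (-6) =6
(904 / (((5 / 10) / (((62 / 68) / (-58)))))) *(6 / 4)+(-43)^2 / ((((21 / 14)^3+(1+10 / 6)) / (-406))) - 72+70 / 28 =-613119119 / 4930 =-124364.93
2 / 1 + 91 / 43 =177 / 43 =4.12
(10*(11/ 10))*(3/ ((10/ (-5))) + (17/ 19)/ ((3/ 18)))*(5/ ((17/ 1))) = 8085/ 646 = 12.52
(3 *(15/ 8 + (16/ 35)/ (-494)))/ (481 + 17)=129611/ 11480560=0.01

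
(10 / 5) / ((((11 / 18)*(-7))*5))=-36 / 385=-0.09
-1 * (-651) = 651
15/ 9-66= -193/ 3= -64.33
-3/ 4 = -0.75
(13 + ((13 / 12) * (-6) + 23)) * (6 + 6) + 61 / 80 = 28381 / 80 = 354.76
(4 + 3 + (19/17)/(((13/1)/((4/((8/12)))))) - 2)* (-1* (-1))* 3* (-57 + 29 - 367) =-1444515/221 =-6536.27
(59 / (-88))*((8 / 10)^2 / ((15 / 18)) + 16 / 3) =-1534 / 375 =-4.09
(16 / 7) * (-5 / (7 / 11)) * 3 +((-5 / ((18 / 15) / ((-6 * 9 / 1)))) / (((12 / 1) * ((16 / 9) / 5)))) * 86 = 7026645 / 1568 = 4481.28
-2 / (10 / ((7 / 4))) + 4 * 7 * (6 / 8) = 413 / 20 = 20.65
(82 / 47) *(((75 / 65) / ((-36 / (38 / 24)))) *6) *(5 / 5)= -3895 / 7332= -0.53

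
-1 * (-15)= 15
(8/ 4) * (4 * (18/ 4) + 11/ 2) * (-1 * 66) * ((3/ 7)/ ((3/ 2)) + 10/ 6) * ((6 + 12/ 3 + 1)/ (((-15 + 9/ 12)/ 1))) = 4675.03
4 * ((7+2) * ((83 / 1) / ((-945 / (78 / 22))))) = -4316 / 385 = -11.21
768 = 768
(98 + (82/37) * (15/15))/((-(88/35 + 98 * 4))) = -32445/127724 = -0.25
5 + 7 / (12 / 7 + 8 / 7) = 149 / 20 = 7.45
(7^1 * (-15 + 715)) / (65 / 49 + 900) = 48020 / 8833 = 5.44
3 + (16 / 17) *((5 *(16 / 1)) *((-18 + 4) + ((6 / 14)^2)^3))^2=277555022342024851 / 235301882417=1179569.92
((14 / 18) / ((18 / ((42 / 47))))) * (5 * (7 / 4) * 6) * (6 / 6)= 1715 / 846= 2.03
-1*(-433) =433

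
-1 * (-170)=170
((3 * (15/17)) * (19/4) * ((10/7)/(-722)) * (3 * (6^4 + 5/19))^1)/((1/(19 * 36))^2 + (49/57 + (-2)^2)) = -5386362300/270560423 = -19.91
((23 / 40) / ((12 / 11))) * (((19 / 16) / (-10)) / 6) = -4807 / 460800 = -0.01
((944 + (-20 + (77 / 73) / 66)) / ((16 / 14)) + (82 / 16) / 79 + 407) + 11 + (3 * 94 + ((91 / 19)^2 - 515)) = 101581220821 / 99930576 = 1016.52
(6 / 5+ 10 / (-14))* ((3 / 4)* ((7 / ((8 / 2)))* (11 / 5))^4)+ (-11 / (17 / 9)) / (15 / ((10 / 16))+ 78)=73964438757 / 924800000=79.98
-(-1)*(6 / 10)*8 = 24 / 5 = 4.80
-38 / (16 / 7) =-133 / 8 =-16.62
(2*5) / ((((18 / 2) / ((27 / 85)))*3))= 2 / 17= 0.12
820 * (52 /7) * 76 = 3240640 /7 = 462948.57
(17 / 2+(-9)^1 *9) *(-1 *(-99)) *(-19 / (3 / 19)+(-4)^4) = -1947495 / 2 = -973747.50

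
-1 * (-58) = 58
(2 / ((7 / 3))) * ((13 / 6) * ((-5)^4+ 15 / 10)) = 2327 / 2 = 1163.50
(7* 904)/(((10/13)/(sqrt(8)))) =82264* sqrt(2)/5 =23267.77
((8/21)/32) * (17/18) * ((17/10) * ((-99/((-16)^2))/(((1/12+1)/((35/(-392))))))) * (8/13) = 3179/8479744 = 0.00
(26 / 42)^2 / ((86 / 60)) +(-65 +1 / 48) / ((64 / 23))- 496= -1119960161 / 2157568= -519.08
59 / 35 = 1.69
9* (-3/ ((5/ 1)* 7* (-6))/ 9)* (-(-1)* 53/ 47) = 0.02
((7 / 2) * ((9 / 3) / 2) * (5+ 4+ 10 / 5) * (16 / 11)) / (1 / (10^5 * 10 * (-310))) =-26040000000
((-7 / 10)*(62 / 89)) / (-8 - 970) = 217 / 435210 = 0.00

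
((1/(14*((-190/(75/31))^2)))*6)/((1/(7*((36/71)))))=6075/24631391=0.00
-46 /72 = -23 /36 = -0.64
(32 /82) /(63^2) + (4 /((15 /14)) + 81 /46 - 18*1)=-468059167 /37427670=-12.51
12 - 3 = 9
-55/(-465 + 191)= 55/274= 0.20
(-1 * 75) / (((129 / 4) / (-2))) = 200 / 43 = 4.65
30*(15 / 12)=75 / 2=37.50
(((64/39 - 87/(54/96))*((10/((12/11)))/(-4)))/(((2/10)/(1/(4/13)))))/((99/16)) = 74600/81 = 920.99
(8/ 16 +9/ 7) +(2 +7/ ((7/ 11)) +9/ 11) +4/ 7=2491/ 154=16.18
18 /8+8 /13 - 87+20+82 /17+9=-44475 /884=-50.31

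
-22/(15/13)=-286/15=-19.07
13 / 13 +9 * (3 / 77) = 104 / 77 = 1.35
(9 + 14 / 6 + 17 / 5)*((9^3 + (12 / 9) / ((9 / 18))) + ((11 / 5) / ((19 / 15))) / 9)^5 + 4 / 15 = 27919367004153977821479524 / 9025380855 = 3093428128153377.28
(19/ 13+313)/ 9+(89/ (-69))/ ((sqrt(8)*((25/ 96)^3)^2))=4088/ 117 - 5805453606912*sqrt(2)/ 5615234375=-1427.18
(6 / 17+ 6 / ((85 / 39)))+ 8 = 11.11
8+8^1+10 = 26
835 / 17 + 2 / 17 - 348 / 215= 174039 / 3655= 47.62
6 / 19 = 0.32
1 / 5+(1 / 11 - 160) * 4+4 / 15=-105463 / 165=-639.17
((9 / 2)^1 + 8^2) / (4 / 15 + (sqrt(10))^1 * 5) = 4.26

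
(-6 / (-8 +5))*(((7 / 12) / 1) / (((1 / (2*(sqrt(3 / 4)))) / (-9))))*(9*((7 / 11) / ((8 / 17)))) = -221.34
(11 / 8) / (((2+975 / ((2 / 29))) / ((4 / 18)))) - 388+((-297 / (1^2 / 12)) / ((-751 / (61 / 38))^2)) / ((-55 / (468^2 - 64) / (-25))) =-208175899346915125 / 103639099044942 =-2008.66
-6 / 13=-0.46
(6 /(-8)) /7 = -3 /28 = -0.11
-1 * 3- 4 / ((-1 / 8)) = 29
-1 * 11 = -11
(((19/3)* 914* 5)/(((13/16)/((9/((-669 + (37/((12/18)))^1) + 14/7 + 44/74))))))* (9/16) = -19276260/65299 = -295.20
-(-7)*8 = 56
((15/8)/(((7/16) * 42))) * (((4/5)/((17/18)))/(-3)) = -24/833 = -0.03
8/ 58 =0.14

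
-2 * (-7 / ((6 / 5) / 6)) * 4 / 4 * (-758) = -53060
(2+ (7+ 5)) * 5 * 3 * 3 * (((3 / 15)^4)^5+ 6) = 72097778320312626 / 19073486328125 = 3780.00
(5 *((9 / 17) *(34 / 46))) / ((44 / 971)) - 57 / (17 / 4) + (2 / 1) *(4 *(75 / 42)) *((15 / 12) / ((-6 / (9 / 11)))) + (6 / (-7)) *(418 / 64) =10468485 / 481712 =21.73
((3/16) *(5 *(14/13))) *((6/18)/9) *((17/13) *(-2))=-595/6084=-0.10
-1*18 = -18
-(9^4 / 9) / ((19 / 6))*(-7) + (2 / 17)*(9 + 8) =1613.47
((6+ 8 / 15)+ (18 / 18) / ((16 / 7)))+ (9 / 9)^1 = 1913 / 240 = 7.97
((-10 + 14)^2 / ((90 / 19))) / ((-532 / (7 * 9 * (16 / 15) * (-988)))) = 31616 / 75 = 421.55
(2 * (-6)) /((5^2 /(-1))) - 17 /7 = -341 /175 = -1.95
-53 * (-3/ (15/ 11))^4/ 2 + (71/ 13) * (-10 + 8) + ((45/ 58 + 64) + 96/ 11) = -1446780328/ 2591875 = -558.20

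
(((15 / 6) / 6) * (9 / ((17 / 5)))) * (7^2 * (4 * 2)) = 7350 / 17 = 432.35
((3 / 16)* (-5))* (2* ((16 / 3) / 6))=-5 / 3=-1.67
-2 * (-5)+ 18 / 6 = 13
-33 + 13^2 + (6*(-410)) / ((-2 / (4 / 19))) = 7504 / 19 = 394.95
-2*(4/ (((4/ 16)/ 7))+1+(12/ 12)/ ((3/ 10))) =-698/ 3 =-232.67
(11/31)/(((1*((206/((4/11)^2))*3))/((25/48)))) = 25/632214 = 0.00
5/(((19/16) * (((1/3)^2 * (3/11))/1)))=2640/19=138.95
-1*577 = -577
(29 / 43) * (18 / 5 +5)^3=53621 / 125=428.97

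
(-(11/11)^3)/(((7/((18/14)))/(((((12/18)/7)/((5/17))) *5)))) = -102/343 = -0.30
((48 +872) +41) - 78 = 883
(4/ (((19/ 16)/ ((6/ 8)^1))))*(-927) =-44496/ 19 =-2341.89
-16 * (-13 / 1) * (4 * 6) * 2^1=9984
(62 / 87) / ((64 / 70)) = 1085 / 1392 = 0.78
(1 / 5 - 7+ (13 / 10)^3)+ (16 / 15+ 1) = -7609 / 3000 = -2.54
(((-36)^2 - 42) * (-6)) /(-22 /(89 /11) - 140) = 111606 /2117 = 52.72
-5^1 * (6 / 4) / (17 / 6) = -45 / 17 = -2.65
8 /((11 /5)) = 40 /11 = 3.64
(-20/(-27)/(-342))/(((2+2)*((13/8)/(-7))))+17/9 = 113513/60021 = 1.89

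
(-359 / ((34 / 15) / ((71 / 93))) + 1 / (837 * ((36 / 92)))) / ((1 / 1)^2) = -30968353 / 256122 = -120.91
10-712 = -702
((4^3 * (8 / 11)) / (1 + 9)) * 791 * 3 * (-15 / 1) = -165678.55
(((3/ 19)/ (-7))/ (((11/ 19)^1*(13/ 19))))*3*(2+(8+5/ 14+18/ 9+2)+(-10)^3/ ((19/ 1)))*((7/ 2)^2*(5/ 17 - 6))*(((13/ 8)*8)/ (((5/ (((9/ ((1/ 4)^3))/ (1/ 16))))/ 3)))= -30716972928/ 935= -32852377.46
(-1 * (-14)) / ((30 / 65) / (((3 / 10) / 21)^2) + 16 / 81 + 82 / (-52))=4212 / 679985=0.01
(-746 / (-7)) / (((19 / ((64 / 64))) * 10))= 373 / 665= 0.56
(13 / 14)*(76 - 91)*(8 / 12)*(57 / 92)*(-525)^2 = -145884375 / 92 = -1585699.73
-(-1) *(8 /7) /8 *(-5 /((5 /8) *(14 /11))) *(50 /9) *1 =-2200 /441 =-4.99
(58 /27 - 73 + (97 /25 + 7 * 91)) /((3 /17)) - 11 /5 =6536618 /2025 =3227.96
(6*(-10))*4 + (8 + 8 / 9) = -2080 / 9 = -231.11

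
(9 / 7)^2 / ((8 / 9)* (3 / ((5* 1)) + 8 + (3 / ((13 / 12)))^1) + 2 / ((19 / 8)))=900315 / 5962712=0.15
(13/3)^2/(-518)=-169/4662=-0.04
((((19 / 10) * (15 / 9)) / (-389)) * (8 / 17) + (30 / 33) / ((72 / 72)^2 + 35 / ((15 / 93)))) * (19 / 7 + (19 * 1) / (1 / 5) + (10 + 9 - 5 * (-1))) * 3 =982356 / 7928987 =0.12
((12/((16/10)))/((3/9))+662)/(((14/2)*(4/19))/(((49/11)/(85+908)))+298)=182077/166652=1.09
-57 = -57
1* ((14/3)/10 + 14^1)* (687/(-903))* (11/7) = -78089/4515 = -17.30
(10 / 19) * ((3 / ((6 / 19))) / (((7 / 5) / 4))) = 100 / 7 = 14.29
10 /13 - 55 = -705 /13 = -54.23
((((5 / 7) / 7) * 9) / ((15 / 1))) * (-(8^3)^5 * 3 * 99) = -31349275531149312 / 49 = -639781133288761.47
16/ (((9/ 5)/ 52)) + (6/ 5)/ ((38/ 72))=397144/ 855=464.50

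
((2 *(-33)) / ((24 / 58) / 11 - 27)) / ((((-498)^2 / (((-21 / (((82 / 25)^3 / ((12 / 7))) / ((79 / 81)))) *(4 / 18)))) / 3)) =-4331421875 / 661563775647378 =-0.00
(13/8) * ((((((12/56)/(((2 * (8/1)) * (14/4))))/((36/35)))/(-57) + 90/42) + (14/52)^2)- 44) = -540976445/7967232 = -67.90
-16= -16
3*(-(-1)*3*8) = 72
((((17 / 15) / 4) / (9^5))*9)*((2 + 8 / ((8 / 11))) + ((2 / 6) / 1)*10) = 833 / 1180980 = 0.00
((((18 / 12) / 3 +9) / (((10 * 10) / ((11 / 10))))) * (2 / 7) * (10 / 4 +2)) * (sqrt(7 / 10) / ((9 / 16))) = 209 * sqrt(70) / 8750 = 0.20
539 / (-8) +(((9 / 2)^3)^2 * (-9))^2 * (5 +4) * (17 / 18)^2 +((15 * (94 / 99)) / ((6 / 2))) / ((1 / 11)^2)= 6611393094254161 / 147456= 44836378948.66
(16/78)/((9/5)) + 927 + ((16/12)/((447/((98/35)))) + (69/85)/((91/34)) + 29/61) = 103607910622/111658365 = 927.90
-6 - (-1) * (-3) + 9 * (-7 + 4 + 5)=9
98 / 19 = 5.16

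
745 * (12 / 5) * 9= 16092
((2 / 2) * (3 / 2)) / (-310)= -3 / 620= -0.00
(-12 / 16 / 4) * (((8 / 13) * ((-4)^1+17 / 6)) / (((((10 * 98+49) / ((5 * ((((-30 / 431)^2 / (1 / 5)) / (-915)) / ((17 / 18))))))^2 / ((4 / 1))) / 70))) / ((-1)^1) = -810000000 / 1158249458364500557237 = -0.00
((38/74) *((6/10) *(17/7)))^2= 938961/1677025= 0.56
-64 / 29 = -2.21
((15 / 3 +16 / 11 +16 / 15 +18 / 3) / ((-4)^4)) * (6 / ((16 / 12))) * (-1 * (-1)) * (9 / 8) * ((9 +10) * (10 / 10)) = 1144503 / 225280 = 5.08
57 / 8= 7.12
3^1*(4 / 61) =12 / 61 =0.20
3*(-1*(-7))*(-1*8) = -168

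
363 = 363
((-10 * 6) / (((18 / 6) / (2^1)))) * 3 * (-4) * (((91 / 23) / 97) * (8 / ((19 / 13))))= 4542720 / 42389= 107.17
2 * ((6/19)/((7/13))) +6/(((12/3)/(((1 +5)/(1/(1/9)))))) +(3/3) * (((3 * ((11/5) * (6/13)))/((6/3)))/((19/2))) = 20171/8645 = 2.33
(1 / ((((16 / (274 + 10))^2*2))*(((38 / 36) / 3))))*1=136107 / 304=447.72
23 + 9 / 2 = 55 / 2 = 27.50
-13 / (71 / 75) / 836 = -975 / 59356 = -0.02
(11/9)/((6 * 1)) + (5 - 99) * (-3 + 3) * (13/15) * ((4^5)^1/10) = 11/54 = 0.20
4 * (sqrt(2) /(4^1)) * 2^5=32 * sqrt(2)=45.25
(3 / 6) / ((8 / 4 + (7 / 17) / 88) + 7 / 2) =748 / 8235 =0.09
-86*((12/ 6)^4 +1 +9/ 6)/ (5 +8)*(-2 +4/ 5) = 9546/ 65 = 146.86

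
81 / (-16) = -5.06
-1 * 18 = -18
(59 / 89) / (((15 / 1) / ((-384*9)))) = -67968 / 445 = -152.74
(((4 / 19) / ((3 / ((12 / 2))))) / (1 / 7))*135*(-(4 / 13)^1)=-30240 / 247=-122.43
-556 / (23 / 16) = -8896 / 23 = -386.78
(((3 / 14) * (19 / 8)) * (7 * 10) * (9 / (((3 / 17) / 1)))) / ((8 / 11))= 159885 / 64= 2498.20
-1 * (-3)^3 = 27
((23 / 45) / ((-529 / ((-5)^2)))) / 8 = -5 / 1656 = -0.00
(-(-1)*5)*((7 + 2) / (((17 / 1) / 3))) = 135 / 17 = 7.94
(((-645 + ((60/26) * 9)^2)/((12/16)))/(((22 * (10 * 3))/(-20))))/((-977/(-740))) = 35623600/5448729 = 6.54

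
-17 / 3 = -5.67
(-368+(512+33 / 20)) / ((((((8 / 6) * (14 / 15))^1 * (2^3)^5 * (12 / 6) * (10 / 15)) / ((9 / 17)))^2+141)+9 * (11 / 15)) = 860048685 / 62280737515306984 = 0.00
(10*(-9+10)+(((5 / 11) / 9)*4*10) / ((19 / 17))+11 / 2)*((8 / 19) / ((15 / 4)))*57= 1041776 / 9405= 110.77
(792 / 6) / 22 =6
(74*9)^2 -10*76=442796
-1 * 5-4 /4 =-6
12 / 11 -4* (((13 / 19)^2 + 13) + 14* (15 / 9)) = -146.12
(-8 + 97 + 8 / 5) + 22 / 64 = 90.94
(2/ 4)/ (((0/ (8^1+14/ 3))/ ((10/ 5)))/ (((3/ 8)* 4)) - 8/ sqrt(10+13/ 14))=-3* sqrt(238)/ 224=-0.21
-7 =-7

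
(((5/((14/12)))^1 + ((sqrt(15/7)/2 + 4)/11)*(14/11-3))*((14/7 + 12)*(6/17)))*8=297408/2057-912*sqrt(105)/2057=140.04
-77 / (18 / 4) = -154 / 9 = -17.11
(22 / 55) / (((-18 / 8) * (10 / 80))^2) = 2048 / 405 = 5.06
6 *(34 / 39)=68 / 13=5.23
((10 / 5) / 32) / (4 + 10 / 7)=7 / 608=0.01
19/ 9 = 2.11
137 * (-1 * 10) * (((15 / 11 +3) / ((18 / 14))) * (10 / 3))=-1534400 / 99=-15498.99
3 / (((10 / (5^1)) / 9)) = 27 / 2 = 13.50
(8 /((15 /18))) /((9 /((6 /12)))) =0.53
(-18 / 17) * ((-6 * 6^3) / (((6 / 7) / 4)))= 6403.76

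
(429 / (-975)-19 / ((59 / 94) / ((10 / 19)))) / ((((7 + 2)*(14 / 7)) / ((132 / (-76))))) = 13981 / 8850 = 1.58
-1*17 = -17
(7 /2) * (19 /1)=133 /2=66.50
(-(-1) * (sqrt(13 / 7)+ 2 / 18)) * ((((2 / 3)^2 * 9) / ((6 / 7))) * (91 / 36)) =637 / 486+ 91 * sqrt(91) / 54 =17.39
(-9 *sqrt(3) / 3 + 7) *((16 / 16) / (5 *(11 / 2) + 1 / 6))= 21 / 83 - 9 *sqrt(3) / 83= 0.07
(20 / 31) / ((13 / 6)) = 0.30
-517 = -517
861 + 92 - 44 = 909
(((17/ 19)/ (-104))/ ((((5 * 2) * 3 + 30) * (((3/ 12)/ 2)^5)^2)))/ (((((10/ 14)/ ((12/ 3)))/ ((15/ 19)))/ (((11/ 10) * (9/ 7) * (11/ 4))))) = -310596599808/ 117325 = -2647318.13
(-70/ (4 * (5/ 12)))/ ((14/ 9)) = -27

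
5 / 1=5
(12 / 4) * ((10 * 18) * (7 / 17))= 3780 / 17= 222.35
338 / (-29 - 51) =-169 / 40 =-4.22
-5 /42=-0.12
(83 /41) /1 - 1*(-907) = 37270 /41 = 909.02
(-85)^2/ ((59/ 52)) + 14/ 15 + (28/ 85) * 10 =95867102/ 15045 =6372.02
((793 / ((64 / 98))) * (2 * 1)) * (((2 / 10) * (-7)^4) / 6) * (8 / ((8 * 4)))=93295657 / 1920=48591.49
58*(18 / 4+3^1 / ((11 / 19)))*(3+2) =30885 / 11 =2807.73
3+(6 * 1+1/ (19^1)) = 172/ 19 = 9.05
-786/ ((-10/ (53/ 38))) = 20829/ 190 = 109.63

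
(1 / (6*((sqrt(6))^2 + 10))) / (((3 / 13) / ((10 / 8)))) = 65 / 1152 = 0.06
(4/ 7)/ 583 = 4/ 4081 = 0.00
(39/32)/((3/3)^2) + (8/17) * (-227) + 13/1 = -50377/544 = -92.60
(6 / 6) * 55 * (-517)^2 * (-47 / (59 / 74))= -51129712810 / 59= -866605301.86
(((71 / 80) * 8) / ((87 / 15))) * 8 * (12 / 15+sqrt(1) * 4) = 6816 / 145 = 47.01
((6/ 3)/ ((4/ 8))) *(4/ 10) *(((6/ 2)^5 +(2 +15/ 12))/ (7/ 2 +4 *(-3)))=-788/ 17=-46.35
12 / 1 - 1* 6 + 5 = 11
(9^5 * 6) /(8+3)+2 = 354316 /11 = 32210.55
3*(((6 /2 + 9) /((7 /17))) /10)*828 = 253368 /35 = 7239.09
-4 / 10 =-2 / 5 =-0.40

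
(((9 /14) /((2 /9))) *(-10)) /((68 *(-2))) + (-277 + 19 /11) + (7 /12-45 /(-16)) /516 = -8917593269 /32421312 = -275.05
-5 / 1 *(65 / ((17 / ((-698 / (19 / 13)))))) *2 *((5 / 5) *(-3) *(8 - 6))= -109562.23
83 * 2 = 166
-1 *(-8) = 8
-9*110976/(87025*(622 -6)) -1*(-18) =120491802/6700925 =17.98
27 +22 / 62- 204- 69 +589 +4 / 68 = 180979 / 527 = 343.41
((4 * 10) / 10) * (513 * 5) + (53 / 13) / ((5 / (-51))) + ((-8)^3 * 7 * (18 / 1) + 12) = -3528303 / 65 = -54281.58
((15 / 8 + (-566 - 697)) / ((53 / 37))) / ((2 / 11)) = -4106223 / 848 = -4842.24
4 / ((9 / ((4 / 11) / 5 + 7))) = 1556 / 495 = 3.14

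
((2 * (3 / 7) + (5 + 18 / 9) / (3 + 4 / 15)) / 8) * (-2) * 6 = -9 / 2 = -4.50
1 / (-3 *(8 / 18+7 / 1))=-3 / 67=-0.04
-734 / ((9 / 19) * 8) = -6973 / 36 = -193.69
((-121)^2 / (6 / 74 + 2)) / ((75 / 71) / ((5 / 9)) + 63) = 3496537 / 32256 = 108.40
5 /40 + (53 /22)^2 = 5739 /968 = 5.93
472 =472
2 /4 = 1 /2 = 0.50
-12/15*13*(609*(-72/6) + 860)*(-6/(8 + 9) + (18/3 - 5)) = 3688256/85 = 43391.25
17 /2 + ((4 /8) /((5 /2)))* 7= 99 /10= 9.90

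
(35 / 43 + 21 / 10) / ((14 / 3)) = 537 / 860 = 0.62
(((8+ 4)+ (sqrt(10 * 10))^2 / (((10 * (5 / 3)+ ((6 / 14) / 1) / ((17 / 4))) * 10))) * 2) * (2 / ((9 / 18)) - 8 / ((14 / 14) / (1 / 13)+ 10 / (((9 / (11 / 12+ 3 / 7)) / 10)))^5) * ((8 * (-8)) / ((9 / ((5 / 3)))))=-18874237718971467268960 / 15803275725852951723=-1194.32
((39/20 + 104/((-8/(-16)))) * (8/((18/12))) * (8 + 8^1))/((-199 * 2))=-134368/2985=-45.01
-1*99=-99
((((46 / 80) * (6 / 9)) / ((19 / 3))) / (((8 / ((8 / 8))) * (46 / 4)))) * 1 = 1 / 1520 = 0.00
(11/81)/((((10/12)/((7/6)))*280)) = 11/16200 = 0.00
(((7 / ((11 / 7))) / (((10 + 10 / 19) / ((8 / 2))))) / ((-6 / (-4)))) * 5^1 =931 / 165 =5.64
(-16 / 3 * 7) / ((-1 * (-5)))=-112 / 15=-7.47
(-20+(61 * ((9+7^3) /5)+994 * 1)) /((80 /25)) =13171 /8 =1646.38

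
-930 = -930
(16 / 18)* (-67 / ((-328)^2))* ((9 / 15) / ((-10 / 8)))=67 / 252150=0.00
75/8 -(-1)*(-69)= -477/8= -59.62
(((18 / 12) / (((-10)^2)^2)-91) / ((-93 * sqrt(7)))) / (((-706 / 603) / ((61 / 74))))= -0.26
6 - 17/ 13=61/ 13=4.69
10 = 10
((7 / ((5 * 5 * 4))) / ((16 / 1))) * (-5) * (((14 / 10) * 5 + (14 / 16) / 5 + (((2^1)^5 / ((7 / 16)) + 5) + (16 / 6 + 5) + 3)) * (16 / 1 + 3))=-1531913 / 38400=-39.89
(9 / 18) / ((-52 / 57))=-57 / 104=-0.55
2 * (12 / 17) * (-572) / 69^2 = -0.17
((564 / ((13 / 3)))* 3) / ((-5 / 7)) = -35532 / 65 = -546.65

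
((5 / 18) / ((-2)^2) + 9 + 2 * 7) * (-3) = -1661 / 24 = -69.21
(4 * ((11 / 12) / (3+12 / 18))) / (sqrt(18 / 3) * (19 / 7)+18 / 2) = 147 / 601 - 133 * sqrt(6) / 1803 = 0.06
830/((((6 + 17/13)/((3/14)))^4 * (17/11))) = 2112171633/5319312257000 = 0.00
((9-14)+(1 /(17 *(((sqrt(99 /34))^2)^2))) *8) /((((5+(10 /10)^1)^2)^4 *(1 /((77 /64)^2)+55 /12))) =-2374589 /4254328339776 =-0.00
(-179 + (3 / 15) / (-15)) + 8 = -12826 / 75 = -171.01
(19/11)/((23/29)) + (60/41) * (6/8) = 33976/10373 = 3.28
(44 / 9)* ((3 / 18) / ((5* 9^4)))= 22 / 885735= 0.00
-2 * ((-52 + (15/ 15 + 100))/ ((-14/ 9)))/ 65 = 63/ 65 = 0.97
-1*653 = -653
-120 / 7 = -17.14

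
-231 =-231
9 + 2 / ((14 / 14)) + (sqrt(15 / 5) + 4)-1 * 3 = sqrt(3) + 12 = 13.73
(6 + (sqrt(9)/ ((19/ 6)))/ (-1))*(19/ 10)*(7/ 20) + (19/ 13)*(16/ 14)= 11444/ 2275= 5.03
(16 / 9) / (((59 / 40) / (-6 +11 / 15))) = -10112 / 1593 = -6.35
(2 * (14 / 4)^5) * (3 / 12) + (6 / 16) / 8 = 8405 / 32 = 262.66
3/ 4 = 0.75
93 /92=1.01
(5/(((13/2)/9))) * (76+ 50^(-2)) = 1710009/3250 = 526.16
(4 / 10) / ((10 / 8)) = 8 / 25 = 0.32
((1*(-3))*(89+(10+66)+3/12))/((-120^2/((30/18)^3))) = 3305/20736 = 0.16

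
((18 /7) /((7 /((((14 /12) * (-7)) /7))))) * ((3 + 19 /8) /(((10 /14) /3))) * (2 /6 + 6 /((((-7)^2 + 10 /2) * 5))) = -3.44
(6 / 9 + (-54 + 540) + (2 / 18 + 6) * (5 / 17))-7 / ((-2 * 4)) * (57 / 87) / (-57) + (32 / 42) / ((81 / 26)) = 3278553511 / 6708744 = 488.70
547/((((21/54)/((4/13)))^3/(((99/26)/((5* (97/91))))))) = 10106249472/52211705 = 193.56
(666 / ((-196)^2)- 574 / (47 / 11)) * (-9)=1208.91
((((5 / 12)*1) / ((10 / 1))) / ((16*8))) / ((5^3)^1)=1 / 384000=0.00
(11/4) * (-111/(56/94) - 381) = -174735/112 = -1560.13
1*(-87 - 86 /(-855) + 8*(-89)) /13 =-52543 /855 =-61.45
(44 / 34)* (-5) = -110 / 17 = -6.47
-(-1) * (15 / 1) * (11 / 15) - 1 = 10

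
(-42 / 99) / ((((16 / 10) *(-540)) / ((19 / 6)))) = 133 / 85536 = 0.00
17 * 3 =51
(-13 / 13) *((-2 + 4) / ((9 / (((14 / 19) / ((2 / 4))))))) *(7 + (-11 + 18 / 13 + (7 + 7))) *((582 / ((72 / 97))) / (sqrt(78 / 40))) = -38990896 *sqrt(195) / 260091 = -2093.41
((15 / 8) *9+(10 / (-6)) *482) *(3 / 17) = -18875 / 136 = -138.79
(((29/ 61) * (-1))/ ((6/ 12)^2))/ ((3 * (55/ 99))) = -348/ 305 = -1.14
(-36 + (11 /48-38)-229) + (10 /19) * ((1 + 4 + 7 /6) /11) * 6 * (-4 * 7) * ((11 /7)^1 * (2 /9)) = -875741 /2736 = -320.08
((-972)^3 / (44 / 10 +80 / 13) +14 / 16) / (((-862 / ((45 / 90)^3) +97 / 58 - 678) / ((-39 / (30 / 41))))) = -3690603126391103 / 6025755400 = -612471.45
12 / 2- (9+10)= -13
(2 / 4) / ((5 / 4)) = 2 / 5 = 0.40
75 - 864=-789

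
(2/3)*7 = 14/3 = 4.67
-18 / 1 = -18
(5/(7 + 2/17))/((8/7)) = 595/968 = 0.61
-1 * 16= -16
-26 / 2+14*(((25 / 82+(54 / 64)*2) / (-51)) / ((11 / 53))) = -15.64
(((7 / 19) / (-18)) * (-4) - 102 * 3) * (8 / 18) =-209248 / 1539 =-135.96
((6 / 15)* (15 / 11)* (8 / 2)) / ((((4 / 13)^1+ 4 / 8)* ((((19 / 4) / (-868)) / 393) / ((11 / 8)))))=-5068128 / 19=-266743.58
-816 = -816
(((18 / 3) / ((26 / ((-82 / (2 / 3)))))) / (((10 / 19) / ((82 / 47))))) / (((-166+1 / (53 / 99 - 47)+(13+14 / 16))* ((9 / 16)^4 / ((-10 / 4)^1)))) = -2407127449600 / 155868588603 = -15.44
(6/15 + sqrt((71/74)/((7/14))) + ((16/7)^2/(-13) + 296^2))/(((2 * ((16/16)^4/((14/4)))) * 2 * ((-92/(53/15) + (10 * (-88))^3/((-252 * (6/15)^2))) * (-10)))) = -66555083529/146729213956000-23373 * sqrt(2627)/167045566657600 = -0.00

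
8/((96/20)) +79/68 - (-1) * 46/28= 6385/1428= 4.47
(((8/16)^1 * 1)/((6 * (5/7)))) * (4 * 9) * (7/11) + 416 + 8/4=23137/55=420.67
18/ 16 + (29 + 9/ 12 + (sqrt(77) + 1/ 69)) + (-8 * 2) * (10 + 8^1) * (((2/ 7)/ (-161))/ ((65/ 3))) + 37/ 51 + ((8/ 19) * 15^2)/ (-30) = 37.26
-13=-13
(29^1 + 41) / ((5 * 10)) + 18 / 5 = 5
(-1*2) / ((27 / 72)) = -16 / 3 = -5.33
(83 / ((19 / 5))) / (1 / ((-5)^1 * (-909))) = 1886175 / 19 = 99272.37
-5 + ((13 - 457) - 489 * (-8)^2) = -31745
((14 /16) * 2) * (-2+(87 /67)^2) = -9863 /17956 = -0.55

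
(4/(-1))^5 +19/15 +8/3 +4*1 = -15241/15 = -1016.07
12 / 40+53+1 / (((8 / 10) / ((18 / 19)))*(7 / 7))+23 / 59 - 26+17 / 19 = 166854 / 5605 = 29.77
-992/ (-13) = 76.31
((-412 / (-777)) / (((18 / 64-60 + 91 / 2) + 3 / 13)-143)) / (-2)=85696 / 50743539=0.00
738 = 738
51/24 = 17/8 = 2.12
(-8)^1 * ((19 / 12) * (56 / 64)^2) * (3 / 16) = -931 / 512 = -1.82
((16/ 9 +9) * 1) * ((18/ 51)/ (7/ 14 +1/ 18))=582/ 85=6.85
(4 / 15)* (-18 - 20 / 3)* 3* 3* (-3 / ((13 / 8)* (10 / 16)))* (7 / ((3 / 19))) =7752.47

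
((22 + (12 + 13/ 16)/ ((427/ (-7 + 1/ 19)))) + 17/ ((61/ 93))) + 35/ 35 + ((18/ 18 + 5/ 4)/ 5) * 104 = 15497383/ 162260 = 95.51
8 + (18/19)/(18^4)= 886465/110808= 8.00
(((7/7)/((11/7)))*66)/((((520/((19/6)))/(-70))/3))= -2793/52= -53.71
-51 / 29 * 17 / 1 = -867 / 29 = -29.90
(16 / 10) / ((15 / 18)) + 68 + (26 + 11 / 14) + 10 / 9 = 308123 / 3150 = 97.82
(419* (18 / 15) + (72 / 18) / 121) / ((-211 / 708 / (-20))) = 861534048 / 25531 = 33744.63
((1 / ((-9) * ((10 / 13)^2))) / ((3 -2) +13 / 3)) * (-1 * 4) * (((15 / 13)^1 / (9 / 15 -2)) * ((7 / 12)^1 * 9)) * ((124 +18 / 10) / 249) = -8177 / 26560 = -0.31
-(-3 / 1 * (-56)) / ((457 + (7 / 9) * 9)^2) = -21 / 26912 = -0.00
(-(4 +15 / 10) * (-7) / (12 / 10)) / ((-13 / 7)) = -2695 / 156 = -17.28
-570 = -570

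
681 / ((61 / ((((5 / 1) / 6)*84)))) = 47670 / 61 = 781.48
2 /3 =0.67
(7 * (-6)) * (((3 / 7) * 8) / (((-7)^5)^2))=-144 / 282475249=-0.00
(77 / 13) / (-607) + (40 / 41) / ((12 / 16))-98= -93865025 / 970593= -96.71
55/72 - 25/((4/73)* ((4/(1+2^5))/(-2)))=67760/9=7528.89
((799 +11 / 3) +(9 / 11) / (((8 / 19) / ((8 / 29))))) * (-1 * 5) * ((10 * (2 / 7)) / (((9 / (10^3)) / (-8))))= 614932000000 / 60291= 10199399.58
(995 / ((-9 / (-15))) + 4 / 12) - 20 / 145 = 144292 / 87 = 1658.53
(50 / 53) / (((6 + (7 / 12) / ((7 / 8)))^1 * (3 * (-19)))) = -0.00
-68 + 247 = 179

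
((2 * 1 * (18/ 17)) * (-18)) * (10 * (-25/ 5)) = 32400/ 17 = 1905.88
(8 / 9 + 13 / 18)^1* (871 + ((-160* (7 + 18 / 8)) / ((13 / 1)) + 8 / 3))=859357 / 702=1224.16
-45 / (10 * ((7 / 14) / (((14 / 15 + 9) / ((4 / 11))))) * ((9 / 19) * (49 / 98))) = -31141 / 30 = -1038.03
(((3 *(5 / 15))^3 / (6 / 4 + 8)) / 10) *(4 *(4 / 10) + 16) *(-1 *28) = -2464 / 475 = -5.19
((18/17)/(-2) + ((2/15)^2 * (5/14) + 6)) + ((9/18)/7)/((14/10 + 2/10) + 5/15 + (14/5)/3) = 361967/65790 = 5.50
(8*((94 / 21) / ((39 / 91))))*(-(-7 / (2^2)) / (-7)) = -188 / 9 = -20.89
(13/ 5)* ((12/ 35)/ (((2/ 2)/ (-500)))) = -3120/ 7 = -445.71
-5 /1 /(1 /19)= -95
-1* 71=-71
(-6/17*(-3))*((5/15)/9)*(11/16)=11/408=0.03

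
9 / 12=3 / 4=0.75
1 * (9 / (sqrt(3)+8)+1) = 133 / 61-9 * sqrt(3) / 61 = 1.92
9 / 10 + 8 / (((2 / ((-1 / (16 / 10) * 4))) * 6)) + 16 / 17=89 / 510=0.17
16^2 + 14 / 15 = 256.93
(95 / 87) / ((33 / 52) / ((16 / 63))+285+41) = 79040 / 23778057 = 0.00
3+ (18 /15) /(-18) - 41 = -571 /15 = -38.07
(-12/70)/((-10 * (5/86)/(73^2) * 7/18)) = 24747876/6125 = 4040.47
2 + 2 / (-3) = 1.33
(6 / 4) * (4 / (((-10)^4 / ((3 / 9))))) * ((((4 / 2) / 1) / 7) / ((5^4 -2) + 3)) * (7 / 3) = 1 / 4695000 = 0.00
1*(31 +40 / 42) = 671 / 21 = 31.95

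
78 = 78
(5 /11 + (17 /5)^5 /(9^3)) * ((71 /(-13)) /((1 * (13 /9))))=-1917642692 /470559375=-4.08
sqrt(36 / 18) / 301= sqrt(2) / 301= 0.00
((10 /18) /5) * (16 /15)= 16 /135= 0.12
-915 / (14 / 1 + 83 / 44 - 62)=40260 / 2029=19.84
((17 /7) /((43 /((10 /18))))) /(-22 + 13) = -85 /24381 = -0.00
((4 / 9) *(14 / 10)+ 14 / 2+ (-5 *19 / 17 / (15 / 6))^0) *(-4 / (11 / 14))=-21728 / 495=-43.89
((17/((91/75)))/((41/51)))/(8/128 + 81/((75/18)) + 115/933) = 24267330000/27327086423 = 0.89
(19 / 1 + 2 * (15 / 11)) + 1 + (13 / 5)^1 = 1393 / 55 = 25.33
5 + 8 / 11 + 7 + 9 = 239 / 11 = 21.73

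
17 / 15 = 1.13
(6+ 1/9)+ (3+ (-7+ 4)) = 55/9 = 6.11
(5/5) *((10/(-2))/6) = -5/6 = -0.83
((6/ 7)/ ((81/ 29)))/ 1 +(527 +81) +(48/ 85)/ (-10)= 48857714/ 80325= 608.25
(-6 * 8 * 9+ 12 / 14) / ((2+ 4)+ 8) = -1509 / 49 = -30.80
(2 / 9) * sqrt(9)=2 / 3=0.67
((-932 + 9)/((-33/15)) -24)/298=4351/3278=1.33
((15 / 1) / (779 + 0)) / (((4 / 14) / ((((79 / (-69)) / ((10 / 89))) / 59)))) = -49217 / 4228412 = -0.01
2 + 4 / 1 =6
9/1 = 9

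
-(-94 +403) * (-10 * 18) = 55620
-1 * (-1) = 1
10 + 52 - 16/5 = 294/5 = 58.80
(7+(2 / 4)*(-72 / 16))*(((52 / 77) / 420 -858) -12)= -4132.49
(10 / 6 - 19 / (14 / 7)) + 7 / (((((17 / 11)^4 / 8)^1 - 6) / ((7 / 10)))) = -162740861 / 18577410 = -8.76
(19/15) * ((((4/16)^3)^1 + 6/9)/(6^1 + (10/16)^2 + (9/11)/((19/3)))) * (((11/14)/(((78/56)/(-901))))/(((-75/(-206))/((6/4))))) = -1062076694866/3826294875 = -277.57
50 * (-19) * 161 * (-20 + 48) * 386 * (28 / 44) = -11571585200 / 11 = -1051962290.91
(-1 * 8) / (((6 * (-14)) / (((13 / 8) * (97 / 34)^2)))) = 122317 / 97104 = 1.26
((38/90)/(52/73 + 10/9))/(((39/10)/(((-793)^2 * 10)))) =670933510/1797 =373363.11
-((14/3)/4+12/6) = -19/6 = -3.17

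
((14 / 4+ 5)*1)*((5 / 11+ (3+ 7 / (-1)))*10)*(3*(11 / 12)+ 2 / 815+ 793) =-1719923439 / 7172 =-239810.85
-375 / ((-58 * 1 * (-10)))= -75 / 116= -0.65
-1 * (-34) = 34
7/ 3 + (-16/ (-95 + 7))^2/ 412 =87244/ 37389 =2.33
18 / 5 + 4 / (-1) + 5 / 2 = 21 / 10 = 2.10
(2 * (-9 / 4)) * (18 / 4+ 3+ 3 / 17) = -2349 / 68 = -34.54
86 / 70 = 43 / 35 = 1.23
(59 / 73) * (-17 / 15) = -1003 / 1095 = -0.92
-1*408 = -408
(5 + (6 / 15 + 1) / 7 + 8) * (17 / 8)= 561 / 20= 28.05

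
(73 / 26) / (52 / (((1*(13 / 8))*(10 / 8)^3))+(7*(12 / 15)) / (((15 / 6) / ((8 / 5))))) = 9125 / 64896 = 0.14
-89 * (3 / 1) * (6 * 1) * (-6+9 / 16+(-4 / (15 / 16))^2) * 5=-4090529 / 40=-102263.22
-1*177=-177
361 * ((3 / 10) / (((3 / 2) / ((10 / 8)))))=361 / 4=90.25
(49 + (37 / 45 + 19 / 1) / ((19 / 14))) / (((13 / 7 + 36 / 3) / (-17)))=-6471577 / 82935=-78.03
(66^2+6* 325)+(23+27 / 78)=164563 / 26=6329.35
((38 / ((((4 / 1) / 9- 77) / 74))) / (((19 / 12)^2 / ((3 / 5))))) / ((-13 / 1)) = 575424 / 850915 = 0.68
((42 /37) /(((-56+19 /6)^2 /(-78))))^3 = -1640360041721856 /51399719091667750357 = -0.00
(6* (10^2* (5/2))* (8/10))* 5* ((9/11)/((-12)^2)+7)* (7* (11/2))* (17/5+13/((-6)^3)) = 86477825/16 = 5404864.06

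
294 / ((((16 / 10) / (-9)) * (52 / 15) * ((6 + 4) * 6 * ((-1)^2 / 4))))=-6615 / 208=-31.80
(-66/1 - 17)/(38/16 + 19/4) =-664/57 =-11.65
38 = 38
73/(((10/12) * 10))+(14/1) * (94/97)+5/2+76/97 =124211/4850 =25.61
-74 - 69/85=-6359/85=-74.81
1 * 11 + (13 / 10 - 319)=-3067 / 10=-306.70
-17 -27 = -44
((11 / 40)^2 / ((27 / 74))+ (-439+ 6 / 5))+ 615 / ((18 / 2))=-7976003 / 21600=-369.26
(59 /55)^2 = 3481 /3025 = 1.15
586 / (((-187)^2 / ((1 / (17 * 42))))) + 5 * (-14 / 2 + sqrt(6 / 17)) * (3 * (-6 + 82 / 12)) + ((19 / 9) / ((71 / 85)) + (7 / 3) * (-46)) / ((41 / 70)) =-58095079845377 / 218044373778 + 25 * sqrt(102) / 34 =-259.01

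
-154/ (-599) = 154/ 599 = 0.26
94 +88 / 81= 7702 / 81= 95.09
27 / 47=0.57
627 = 627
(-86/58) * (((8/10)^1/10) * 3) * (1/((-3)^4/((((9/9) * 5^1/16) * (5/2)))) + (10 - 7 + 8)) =-1227091/313200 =-3.92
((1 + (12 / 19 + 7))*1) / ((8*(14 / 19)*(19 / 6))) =123 / 266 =0.46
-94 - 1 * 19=-113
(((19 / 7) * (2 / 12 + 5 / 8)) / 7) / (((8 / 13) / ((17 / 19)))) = 4199 / 9408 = 0.45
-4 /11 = -0.36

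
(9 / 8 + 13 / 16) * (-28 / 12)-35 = -1897 / 48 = -39.52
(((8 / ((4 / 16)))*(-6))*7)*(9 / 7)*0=0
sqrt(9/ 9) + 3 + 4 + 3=11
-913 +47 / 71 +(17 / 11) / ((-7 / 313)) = -5365543 / 5467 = -981.44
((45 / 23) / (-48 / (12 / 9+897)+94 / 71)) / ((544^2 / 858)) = 3693915225 / 827353897984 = 0.00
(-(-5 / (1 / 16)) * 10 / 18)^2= 160000 / 81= 1975.31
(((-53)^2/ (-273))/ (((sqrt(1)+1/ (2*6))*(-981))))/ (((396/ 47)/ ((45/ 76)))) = 660115/ 970197228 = 0.00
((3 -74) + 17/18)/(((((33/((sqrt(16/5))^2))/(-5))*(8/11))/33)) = 13871/9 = 1541.22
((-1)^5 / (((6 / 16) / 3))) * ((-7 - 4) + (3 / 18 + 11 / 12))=238 / 3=79.33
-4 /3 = -1.33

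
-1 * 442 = -442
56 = 56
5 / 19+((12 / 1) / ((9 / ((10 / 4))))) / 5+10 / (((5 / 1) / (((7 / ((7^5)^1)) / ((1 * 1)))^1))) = 127367 / 136857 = 0.93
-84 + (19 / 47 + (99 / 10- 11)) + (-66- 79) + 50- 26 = -96677 / 470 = -205.70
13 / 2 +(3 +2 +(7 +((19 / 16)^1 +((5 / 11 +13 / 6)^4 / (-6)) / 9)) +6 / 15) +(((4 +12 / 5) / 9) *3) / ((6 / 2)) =20415255329 / 1024635744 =19.92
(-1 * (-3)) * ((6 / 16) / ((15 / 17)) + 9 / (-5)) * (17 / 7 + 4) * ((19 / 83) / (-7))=28215 / 32536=0.87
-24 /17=-1.41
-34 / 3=-11.33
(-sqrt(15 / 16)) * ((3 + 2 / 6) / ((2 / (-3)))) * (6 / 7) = 15 * sqrt(15) / 14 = 4.15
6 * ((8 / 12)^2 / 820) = 0.00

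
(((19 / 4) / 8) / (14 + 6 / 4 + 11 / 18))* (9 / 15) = 0.02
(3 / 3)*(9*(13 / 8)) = 117 / 8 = 14.62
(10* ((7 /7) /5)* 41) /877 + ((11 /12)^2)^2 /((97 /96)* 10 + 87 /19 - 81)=1898515961 /22914073584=0.08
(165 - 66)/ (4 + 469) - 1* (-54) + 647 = 30152/ 43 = 701.21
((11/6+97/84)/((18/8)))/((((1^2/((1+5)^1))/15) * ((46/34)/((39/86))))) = 277355/6923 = 40.06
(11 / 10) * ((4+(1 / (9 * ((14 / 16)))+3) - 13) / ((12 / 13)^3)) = -894179 / 108864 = -8.21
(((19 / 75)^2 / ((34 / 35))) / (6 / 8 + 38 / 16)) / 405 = 10108 / 193640625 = 0.00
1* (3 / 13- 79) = -1024 / 13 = -78.77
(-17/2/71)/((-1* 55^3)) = 0.00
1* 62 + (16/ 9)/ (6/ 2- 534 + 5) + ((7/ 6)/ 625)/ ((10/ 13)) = 1834396799/ 29587500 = 62.00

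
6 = 6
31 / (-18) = -1.72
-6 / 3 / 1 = -2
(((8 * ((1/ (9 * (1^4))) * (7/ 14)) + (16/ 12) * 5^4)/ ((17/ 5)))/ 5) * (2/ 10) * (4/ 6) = 15008/ 2295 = 6.54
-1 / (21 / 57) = -19 / 7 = -2.71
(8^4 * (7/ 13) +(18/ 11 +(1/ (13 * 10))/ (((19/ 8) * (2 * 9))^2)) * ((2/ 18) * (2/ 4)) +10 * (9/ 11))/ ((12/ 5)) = 416563630919/ 451598004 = 922.42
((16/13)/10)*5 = 0.62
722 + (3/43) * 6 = 31064/43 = 722.42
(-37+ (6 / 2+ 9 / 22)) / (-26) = 739 / 572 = 1.29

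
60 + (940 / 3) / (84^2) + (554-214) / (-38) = 5137705 / 100548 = 51.10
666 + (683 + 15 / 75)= 6746 / 5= 1349.20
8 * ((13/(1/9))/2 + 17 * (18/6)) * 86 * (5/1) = 376680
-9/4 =-2.25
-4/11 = -0.36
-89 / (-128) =89 / 128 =0.70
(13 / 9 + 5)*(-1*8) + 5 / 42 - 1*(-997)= 119141 / 126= 945.56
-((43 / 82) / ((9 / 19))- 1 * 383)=381.89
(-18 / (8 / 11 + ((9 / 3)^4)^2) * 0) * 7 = 0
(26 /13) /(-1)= -2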